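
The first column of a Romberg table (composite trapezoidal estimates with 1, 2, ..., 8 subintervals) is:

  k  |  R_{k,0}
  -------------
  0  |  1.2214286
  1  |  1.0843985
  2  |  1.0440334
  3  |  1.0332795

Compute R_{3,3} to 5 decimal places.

Richardson extrapolation on the trapezoidal column (denominator 4−1=3):
R_{1,1} = (4·1.0843985 − 1.2214286) / 3 = 1.0387218
R_{2,1} = (4·1.0440334 − 1.0843985) / 3 = 1.0305784
R_{3,1} = 1.0332795 + (1.0332795 − 1.0440334)/3 = 1.0296949
R_{2,2} = 1.0305784 + (1.0305784 − 1.0387218)/15 = 1.0300355
R_{3,2} = 1.0296949 + (1.0296949 − 1.0305784)/15 = 1.0296360
R_{3,3} = 1.0296360 + (1.0296360 − 1.0300355)/63 = 1.0296297
(Column j=1 coincides with Simpson's rule on the same nodes.)

1.02963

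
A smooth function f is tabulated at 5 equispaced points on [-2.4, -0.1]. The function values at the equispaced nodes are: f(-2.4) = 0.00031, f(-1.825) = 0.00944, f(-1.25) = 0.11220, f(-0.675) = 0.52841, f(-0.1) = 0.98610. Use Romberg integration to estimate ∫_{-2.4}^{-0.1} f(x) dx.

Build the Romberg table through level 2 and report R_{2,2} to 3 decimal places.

R_{0,0} (trapezoid, 1 panel, h=2.3000): 1.13437
R_{1,0} (trapezoid, 2 panels, h=1.1500): 0.69622
R_{2,0} (trapezoid, 4 panels, h=0.5750): 0.65737
R_{1,1} = 0.69622 + (0.69622 − 1.13437)/3 = 0.55017
R_{2,1} = 0.65737 + (0.65737 − 0.69622)/3 = 0.64442
R_{2,2} = 0.64442 + (0.64442 − 0.55017)/15 = 0.65070

0.651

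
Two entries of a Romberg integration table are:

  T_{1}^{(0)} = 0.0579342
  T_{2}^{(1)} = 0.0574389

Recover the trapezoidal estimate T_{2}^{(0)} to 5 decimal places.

0.05756

From T_{2}^{(1)} = (4·T_{2}^{(0)} − T_{1}^{(0)})/3, solve for T_{2}^{(0)}:
4·T_{2}^{(0)} = 3·0.0574389 + 0.0579342 = 0.2302509
T_{2}^{(0)} = 0.0575627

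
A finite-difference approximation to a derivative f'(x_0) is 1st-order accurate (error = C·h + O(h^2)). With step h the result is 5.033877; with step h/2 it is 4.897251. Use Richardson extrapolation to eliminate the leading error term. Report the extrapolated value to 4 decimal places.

4.7606

The leading error scales as h; refining by a factor of 2 reduces it by 2^1 = 2.
Extrapolated value = (2·A(h/2) − A(h)) / (2 − 1)
= (2·4.897251 − 5.033877) / 1
= 4.760625 / 1 = 4.760625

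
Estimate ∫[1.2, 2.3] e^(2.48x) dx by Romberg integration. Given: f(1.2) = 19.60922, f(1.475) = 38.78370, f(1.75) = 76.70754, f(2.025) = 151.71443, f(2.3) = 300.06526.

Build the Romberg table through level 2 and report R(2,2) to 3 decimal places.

113.106

R(0,0) (trapezoid, 1 panel, h=1.1000): 175.82096
R(1,0) (trapezoid, 2 panels, h=0.5500): 130.09963
R(2,0) (trapezoid, 4 panels, h=0.2750): 117.43680
R(1,1) = 130.09963 + (130.09963 − 175.82096)/3 = 114.85919
R(2,1) = 117.43680 + (117.43680 − 130.09963)/3 = 113.21586
R(2,2) = 113.21586 + (113.21586 − 114.85919)/15 = 113.10630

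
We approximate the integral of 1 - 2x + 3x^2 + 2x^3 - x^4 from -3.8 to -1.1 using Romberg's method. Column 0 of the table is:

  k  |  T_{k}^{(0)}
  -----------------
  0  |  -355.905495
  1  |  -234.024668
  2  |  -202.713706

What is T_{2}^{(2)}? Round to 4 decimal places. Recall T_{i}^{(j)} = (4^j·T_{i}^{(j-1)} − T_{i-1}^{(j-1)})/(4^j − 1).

Richardson extrapolation on the trapezoidal column (denominator 4−1=3):
T_{1}^{(1)} = -234.024668 + (-234.024668 − (-355.905495))/3 = -193.397726
T_{2}^{(1)} = -202.713706 + (-202.713706 − (-234.024668))/3 = -192.276719
T_{2}^{(2)} = (16·(-192.276719) − (-193.397726)) / 15 = -192.201985

-192.2020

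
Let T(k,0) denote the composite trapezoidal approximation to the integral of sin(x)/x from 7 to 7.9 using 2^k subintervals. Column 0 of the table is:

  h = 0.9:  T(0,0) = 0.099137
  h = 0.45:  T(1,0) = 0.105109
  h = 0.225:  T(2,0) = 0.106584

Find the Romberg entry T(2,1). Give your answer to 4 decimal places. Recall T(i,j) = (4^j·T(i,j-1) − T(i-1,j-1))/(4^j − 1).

0.1071

Richardson extrapolation on the trapezoidal column (denominator 4−1=3):
T(2,1) = 0.106584 + (0.106584 − 0.105109)/3 = 0.107076
(Column j=1 coincides with Simpson's rule on the same nodes.)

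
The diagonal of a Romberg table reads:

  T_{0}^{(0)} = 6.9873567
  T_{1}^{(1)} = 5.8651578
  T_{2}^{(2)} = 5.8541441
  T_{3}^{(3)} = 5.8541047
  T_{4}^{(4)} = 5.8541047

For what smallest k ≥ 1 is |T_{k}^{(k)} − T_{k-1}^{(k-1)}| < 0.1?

|T_{1}^{(1)} − T_{0}^{(0)}| = 1.1221989 ≥ 0.1
|T_{2}^{(2)} − T_{1}^{(1)}| = 0.0110137 < 0.1

k = 2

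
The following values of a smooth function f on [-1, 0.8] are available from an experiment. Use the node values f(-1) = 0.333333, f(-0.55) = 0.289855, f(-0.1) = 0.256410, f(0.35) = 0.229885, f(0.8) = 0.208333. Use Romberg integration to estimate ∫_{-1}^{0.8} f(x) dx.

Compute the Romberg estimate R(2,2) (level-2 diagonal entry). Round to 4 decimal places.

0.4700

R(0,0) (trapezoid, 1 panel, h=1.8000): 0.487499
R(1,0) (trapezoid, 2 panels, h=0.9000): 0.474519
R(2,0) (trapezoid, 4 panels, h=0.4500): 0.471142
R(1,1) = 0.474519 + (0.474519 − 0.487499)/3 = 0.470192
R(2,1) = 0.471142 + (0.471142 − 0.474519)/3 = 0.470016
R(2,2) = 0.470016 + (0.470016 − 0.470192)/15 = 0.470004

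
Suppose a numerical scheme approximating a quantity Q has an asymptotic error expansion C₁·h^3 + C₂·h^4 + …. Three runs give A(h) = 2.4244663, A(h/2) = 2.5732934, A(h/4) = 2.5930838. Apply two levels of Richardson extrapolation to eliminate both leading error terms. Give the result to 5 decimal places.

First eliminate the h^3 term (factor 2^3 = 8):
  B₁ = (8·2.5732934 − 2.4244663)/7 = 2.5945544
  B₂ = (8·2.5930838 − 2.5732934)/7 = 2.5959110
Then eliminate the h^4 term (factor 2^4 = 16):
  (16·2.5959110 − 2.5945544)/15 = 2.5960014

2.59600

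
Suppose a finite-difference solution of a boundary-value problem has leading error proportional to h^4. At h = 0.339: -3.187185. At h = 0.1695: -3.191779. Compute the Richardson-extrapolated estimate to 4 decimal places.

-3.1921

Extrapolated value = (16·A(h/2) − A(h)) / (16 − 1)
= (16·(-3.191779) − (-3.187185)) / 15
= -47.881279 / 15 = -3.192085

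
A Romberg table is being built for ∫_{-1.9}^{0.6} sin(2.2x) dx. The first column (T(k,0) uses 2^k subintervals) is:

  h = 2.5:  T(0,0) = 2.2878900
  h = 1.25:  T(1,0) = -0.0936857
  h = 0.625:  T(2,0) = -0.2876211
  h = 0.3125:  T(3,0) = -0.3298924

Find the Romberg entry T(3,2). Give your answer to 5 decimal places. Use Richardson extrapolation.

Richardson extrapolation on the trapezoidal column (denominator 4−1=3):
T(2,1) = (4·(-0.2876211) − (-0.0936857)) / 3 = -0.3522662
T(3,1) = (4·(-0.3298924) − (-0.2876211)) / 3 = -0.3439828
T(3,2) = (16·(-0.3439828) − (-0.3522662)) / 15 = -0.3434306
(Column j=1 coincides with Simpson's rule on the same nodes.)

-0.34343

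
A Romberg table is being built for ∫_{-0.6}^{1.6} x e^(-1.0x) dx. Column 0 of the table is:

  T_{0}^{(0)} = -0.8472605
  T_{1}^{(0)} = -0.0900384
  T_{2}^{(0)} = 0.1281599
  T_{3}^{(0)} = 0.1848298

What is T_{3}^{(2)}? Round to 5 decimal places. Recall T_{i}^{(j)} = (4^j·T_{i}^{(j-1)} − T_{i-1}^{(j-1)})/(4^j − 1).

0.20391

Richardson extrapolation on the trapezoidal column (denominator 4−1=3):
T_{2}^{(1)} = 0.1281599 + (0.1281599 − (-0.0900384))/3 = 0.2008927
T_{3}^{(1)} = 0.1848298 + (0.1848298 − 0.1281599)/3 = 0.2037198
T_{3}^{(2)} = 0.2037198 + (0.2037198 − 0.2008927)/15 = 0.2039083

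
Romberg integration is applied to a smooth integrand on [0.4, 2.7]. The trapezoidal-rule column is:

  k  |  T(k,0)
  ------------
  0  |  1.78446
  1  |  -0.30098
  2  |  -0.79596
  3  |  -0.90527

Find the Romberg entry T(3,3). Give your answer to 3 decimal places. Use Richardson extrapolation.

-0.940

Richardson extrapolation on the trapezoidal column (denominator 4−1=3):
T(1,1) = (4·(-0.30098) − 1.78446) / 3 = -0.99613
T(2,1) = -0.79596 + (-0.79596 − (-0.30098))/3 = -0.96095
T(3,1) = -0.90527 + (-0.90527 − (-0.79596))/3 = -0.94171
T(2,2) = -0.96095 + (-0.96095 − (-0.99613))/15 = -0.95860
T(3,2) = -0.94171 + (-0.94171 − (-0.96095))/15 = -0.94043
T(3,3) = -0.94043 + (-0.94043 − (-0.95860))/63 = -0.94014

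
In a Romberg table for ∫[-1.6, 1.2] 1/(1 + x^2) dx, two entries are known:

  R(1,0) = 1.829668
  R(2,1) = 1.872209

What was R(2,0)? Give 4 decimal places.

1.8616

From R(2,1) = (4·R(2,0) − R(1,0))/3, solve for R(2,0):
4·R(2,0) = 3·1.872209 + 1.829668 = 7.446295
R(2,0) = 1.861574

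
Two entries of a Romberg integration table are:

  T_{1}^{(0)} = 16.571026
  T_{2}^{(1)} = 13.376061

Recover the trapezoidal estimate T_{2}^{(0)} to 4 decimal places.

From T_{2}^{(1)} = (4·T_{2}^{(0)} − T_{1}^{(0)})/3, solve for T_{2}^{(0)}:
4·T_{2}^{(0)} = 3·13.376061 + 16.571026 = 56.699209
T_{2}^{(0)} = 14.174802

14.1748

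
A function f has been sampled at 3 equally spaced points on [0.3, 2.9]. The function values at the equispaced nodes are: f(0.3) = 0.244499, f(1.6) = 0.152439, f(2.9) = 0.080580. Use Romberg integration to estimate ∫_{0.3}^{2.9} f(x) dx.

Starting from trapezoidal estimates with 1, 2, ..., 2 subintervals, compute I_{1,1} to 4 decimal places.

0.4051

I_{0,0} (trapezoid, 1 panel, h=2.6000): 0.422603
I_{1,0} (trapezoid, 2 panels, h=1.3000): 0.409472
I_{1,1} = 0.409472 + (0.409472 − 0.422603)/3 = 0.405095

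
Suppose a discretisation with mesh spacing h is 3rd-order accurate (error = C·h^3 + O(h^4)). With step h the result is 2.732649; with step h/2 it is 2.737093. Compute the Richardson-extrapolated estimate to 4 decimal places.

Extrapolated value = (8·A(h/2) − A(h)) / (8 − 1)
= (8·2.737093 − 2.732649) / 7
= 19.164095 / 7 = 2.737728

2.7377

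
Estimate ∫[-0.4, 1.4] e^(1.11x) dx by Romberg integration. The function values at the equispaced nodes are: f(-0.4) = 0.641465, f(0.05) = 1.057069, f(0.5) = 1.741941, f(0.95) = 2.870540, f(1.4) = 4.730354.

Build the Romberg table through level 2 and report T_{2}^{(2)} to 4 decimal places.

3.6838

T_{0}^{(0)} (trapezoid, 1 panel, h=1.8000): 4.834637
T_{1}^{(0)} (trapezoid, 2 panels, h=0.9000): 3.985065
T_{2}^{(0)} (trapezoid, 4 panels, h=0.4500): 3.759957
T_{1}^{(1)} = 3.985065 + (3.985065 − 4.834637)/3 = 3.701874
T_{2}^{(1)} = 3.759957 + (3.759957 − 3.985065)/3 = 3.684921
T_{2}^{(2)} = 3.684921 + (3.684921 − 3.701874)/15 = 3.683791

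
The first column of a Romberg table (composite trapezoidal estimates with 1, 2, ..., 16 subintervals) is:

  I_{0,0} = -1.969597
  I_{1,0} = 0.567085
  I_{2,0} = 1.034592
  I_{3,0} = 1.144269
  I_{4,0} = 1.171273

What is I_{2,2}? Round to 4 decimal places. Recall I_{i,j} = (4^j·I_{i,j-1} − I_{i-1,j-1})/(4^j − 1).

I_{1,1} = 0.567085 + (0.567085 − (-1.969597))/3 = 1.412646
I_{2,1} = (4·1.034592 − 0.567085) / 3 = 1.190428
I_{2,2} = 1.190428 + (1.190428 − 1.412646)/15 = 1.175613

1.1756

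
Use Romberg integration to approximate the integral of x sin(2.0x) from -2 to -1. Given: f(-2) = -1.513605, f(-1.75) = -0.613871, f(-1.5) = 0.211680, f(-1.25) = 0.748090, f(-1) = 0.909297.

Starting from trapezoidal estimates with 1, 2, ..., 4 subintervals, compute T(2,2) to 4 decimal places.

0.0289

T(0,0) (trapezoid, 1 panel, h=1.0000): -0.302154
T(1,0) (trapezoid, 2 panels, h=0.5000): -0.045237
T(2,0) (trapezoid, 4 panels, h=0.2500): 0.010936
T(1,1) = -0.045237 + (-0.045237 − (-0.302154))/3 = 0.040402
T(2,1) = 0.010936 + (0.010936 − (-0.045237))/3 = 0.029660
T(2,2) = 0.029660 + (0.029660 − 0.040402)/15 = 0.028944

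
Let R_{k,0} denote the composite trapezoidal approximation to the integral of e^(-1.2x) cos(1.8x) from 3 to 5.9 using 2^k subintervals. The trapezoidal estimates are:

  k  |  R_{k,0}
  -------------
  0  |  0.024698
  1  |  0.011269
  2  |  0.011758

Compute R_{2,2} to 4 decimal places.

R_{1,1} = (4·0.011269 − 0.024698) / 3 = 0.006793
R_{2,1} = (4·0.011758 − 0.011269) / 3 = 0.011921
R_{2,2} = 0.011921 + (0.011921 − 0.006793)/15 = 0.012263

0.0123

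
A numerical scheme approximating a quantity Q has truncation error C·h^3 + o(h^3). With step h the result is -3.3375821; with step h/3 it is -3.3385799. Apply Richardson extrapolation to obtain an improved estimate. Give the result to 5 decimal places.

The leading error scales as h^3; refining by a factor of 3 reduces it by 3^3 = 27.
Extrapolated value = (27·A(h/3) − A(h)) / (27 − 1)
= (27·(-3.3385799) − (-3.3375821)) / 26
= -86.8040752 / 26 = -3.3386183

-3.33862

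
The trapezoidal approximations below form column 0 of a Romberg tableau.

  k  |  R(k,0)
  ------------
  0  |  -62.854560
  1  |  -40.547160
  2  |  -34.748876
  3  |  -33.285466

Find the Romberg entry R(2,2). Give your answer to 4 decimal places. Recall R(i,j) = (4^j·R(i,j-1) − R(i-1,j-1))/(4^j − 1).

R(1,1) = -40.547160 + (-40.547160 − (-62.854560))/3 = -33.111360
R(2,1) = -34.748876 + (-34.748876 − (-40.547160))/3 = -32.816115
R(2,2) = (16·(-32.816115) − (-33.111360)) / 15 = -32.796432
(Column j=1 coincides with Simpson's rule on the same nodes.)

-32.7964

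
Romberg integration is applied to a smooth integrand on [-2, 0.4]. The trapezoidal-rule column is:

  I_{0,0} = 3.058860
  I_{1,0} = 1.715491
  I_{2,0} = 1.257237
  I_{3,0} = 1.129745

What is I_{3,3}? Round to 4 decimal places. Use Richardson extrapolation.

I_{1,1} = (4·1.715491 − 3.058860) / 3 = 1.267701
I_{2,1} = 1.257237 + (1.257237 − 1.715491)/3 = 1.104486
I_{3,1} = 1.129745 + (1.129745 − 1.257237)/3 = 1.087248
I_{2,2} = (16·1.104486 − 1.267701) / 15 = 1.093605
I_{3,2} = 1.087248 + (1.087248 − 1.104486)/15 = 1.086099
I_{3,3} = 1.086099 + (1.086099 − 1.093605)/63 = 1.085980

1.0860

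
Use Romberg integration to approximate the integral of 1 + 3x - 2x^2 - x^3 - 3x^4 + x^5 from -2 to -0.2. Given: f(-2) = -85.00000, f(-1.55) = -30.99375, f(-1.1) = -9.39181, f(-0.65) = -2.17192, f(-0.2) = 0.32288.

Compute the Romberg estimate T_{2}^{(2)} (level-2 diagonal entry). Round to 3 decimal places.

T_{0}^{(0)} (trapezoid, 1 panel, h=1.8000): -76.20941
T_{1}^{(0)} (trapezoid, 2 panels, h=0.9000): -46.55733
T_{2}^{(0)} (trapezoid, 4 panels, h=0.4500): -38.20322
T_{1}^{(1)} = -46.55733 + (-46.55733 − (-76.20941))/3 = -36.67330
T_{2}^{(1)} = -38.20322 + (-38.20322 − (-46.55733))/3 = -35.41852
T_{2}^{(2)} = -35.41852 + (-35.41852 − (-36.67330))/15 = -35.33487

-35.335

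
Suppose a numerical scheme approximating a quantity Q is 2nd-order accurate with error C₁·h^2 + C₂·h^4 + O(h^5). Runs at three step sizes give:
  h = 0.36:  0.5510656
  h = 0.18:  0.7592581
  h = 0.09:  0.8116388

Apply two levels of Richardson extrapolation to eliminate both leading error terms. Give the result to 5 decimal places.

First eliminate the h^2 term (factor 2^2 = 4):
  B₁ = (4·0.7592581 − 0.5510656)/3 = 0.8286556
  B₂ = (4·0.8116388 − 0.7592581)/3 = 0.8290990
Then eliminate the h^4 term (factor 2^4 = 16):
  (16·0.8290990 − 0.8286556)/15 = 0.8291286

0.82913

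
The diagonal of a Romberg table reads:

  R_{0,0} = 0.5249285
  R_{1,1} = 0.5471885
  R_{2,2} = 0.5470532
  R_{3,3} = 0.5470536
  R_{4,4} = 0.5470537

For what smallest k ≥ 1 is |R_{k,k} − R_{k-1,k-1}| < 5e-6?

|R_{1,1} − R_{0,0}| = 0.0222600 ≥ 5e-6
|R_{2,2} − R_{1,1}| = 0.0001353 ≥ 5e-6
|R_{3,3} − R_{2,2}| = 0.0000004 < 5e-6

k = 3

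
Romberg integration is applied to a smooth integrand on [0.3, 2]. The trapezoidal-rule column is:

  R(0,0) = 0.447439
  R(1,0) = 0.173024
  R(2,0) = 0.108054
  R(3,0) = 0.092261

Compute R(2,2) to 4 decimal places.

0.0867

Richardson extrapolation on the trapezoidal column (denominator 4−1=3):
R(1,1) = (4·0.173024 − 0.447439) / 3 = 0.081552
R(2,1) = 0.108054 + (0.108054 − 0.173024)/3 = 0.086397
R(2,2) = 0.086397 + (0.086397 − 0.081552)/15 = 0.086720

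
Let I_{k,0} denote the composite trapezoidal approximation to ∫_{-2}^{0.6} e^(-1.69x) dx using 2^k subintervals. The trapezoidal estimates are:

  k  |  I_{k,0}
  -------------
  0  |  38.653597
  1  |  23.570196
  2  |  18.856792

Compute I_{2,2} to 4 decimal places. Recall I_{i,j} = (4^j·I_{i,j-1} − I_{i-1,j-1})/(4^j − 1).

Richardson extrapolation on the trapezoidal column (denominator 4−1=3):
I_{1,1} = (4·23.570196 − 38.653597) / 3 = 18.542396
I_{2,1} = 18.856792 + (18.856792 − 23.570196)/3 = 17.285657
I_{2,2} = 17.285657 + (17.285657 − 18.542396)/15 = 17.201874

17.2019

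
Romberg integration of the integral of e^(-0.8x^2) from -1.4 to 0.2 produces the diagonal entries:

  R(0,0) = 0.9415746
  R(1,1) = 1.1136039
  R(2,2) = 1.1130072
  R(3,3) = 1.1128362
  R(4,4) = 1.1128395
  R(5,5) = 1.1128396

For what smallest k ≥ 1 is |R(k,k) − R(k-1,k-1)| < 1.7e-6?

k = 5

|R(1,1) − R(0,0)| = 0.1720293 ≥ 1.7e-6
|R(2,2) − R(1,1)| = 0.0005967 ≥ 1.7e-6
|R(3,3) − R(2,2)| = 0.0001710 ≥ 1.7e-6
|R(4,4) − R(3,3)| = 0.0000033 ≥ 1.7e-6
|R(5,5) − R(4,4)| = 0.0000001 < 1.7e-6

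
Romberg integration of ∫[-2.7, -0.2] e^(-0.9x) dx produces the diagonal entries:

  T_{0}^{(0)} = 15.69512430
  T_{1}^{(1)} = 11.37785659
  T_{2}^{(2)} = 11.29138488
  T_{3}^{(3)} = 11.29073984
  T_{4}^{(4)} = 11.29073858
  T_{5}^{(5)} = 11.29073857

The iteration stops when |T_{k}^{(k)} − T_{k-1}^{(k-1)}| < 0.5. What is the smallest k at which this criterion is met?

k = 2

|T_{1}^{(1)} − T_{0}^{(0)}| = 4.31726771 ≥ 0.5
|T_{2}^{(2)} − T_{1}^{(1)}| = 0.08647171 < 0.5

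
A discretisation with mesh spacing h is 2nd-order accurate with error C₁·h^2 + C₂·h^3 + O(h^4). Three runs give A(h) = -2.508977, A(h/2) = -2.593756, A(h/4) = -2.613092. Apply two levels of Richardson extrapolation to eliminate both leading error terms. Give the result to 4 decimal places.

-2.6192

First eliminate the h^2 term (factor 2^2 = 4):
  B₁ = (4·(-2.593756) − (-2.508977))/3 = -2.622016
  B₂ = (4·(-2.613092) − (-2.593756))/3 = -2.619537
Then eliminate the h^3 term (factor 2^3 = 8):
  (8·(-2.619537) − (-2.622016))/7 = -2.619183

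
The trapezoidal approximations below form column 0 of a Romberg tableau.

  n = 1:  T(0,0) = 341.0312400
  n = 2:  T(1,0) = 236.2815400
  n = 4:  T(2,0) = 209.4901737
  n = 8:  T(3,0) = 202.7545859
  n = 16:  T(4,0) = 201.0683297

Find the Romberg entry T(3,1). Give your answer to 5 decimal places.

200.50939

Richardson extrapolation on the trapezoidal column (denominator 4−1=3):
T(3,1) = (4·202.7545859 − 209.4901737) / 3 = 200.5093900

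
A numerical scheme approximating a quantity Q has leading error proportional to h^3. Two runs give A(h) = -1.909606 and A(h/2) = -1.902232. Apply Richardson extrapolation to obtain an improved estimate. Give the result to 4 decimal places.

-1.9012

The leading error scales as h^3; refining by a factor of 2 reduces it by 2^3 = 8.
Extrapolated value = (8·A(h/2) − A(h)) / (8 − 1)
= (8·(-1.902232) − (-1.909606)) / 7
= -13.308250 / 7 = -1.901179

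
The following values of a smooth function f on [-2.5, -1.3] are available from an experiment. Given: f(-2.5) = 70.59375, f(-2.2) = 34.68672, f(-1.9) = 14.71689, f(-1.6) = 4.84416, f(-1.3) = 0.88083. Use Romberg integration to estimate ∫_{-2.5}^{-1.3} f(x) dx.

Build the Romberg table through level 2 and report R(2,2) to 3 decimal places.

25.892

R(0,0) (trapezoid, 1 panel, h=1.2000): 42.88475
R(1,0) (trapezoid, 2 panels, h=0.6000): 30.27251
R(2,0) (trapezoid, 4 panels, h=0.3000): 26.99552
R(1,1) = 30.27251 + (30.27251 − 42.88475)/3 = 26.06843
R(2,1) = 26.99552 + (26.99552 − 30.27251)/3 = 25.90319
R(2,2) = 25.90319 + (25.90319 − 26.06843)/15 = 25.89217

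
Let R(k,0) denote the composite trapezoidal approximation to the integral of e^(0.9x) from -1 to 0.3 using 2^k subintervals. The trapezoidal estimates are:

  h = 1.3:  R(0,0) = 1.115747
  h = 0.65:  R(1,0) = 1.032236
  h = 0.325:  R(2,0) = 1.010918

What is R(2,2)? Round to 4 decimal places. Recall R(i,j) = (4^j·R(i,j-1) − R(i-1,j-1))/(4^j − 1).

1.0038

Richardson extrapolation on the trapezoidal column (denominator 4−1=3):
R(1,1) = (4·1.032236 − 1.115747) / 3 = 1.004399
R(2,1) = 1.010918 + (1.010918 − 1.032236)/3 = 1.003812
R(2,2) = 1.003812 + (1.003812 − 1.004399)/15 = 1.003773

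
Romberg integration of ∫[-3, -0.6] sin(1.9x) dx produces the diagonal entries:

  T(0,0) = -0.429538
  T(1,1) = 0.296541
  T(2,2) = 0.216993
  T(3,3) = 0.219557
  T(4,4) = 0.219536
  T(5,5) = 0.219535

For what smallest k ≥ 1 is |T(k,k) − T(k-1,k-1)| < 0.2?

|T(1,1) − T(0,0)| = 0.726079 ≥ 0.2
|T(2,2) − T(1,1)| = 0.079548 < 0.2

k = 2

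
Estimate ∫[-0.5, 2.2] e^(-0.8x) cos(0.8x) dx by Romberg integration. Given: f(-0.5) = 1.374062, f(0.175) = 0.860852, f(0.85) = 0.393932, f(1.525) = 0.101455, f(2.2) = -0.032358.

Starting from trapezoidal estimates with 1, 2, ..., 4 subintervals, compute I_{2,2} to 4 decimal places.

1.3474

I_{0,0} (trapezoid, 1 panel, h=2.7000): 1.811300
I_{1,0} (trapezoid, 2 panels, h=1.3500): 1.437458
I_{2,0} (trapezoid, 4 panels, h=0.6750): 1.368286
I_{1,1} = 1.437458 + (1.437458 − 1.811300)/3 = 1.312844
I_{2,1} = 1.368286 + (1.368286 − 1.437458)/3 = 1.345229
I_{2,2} = 1.345229 + (1.345229 − 1.312844)/15 = 1.347388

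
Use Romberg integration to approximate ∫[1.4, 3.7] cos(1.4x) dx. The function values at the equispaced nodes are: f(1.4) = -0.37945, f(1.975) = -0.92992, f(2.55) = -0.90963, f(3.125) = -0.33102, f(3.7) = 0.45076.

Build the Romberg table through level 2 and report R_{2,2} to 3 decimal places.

-1.297

R_{0,0} (trapezoid, 1 panel, h=2.3000): 0.08201
R_{1,0} (trapezoid, 2 panels, h=1.1500): -1.00507
R_{2,0} (trapezoid, 4 panels, h=0.5750): -1.22758
R_{1,1} = -1.00507 + (-1.00507 − 0.08201)/3 = -1.36743
R_{2,1} = -1.22758 + (-1.22758 − (-1.00507))/3 = -1.30175
R_{2,2} = -1.30175 + (-1.30175 − (-1.36743))/15 = -1.29737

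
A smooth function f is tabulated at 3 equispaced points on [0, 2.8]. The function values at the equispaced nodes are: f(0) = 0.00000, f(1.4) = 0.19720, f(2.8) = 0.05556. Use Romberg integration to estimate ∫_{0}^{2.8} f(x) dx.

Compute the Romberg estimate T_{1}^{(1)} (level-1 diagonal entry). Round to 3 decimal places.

T_{0}^{(0)} (trapezoid, 1 panel, h=2.8000): 0.07778
T_{1}^{(0)} (trapezoid, 2 panels, h=1.4000): 0.31497
T_{1}^{(1)} = 0.31497 + (0.31497 − 0.07778)/3 = 0.39403

0.394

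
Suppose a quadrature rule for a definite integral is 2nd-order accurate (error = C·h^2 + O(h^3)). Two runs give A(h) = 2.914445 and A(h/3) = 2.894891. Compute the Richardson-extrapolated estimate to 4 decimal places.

2.8924

Extrapolated value = (9·A(h/3) − A(h)) / (9 − 1)
= (9·2.894891 − 2.914445) / 8
= 23.139574 / 8 = 2.892447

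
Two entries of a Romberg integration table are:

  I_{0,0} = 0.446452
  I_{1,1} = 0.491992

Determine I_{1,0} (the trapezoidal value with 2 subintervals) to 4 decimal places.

From I_{1,1} = (4·I_{1,0} − I_{0,0})/3, solve for I_{1,0}:
4·I_{1,0} = 3·0.491992 + 0.446452 = 1.922428
I_{1,0} = 0.480607

0.4806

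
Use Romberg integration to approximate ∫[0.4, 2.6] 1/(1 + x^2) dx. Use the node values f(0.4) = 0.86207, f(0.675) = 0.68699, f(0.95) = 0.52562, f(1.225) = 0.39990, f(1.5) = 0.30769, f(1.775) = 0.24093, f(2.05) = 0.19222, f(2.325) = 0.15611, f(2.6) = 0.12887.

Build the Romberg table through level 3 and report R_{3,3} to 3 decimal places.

R_{0,0} (trapezoid, 1 panel, h=2.2000): 1.09003
R_{1,0} (trapezoid, 2 panels, h=1.1000): 0.88348
R_{2,0} (trapezoid, 4 panels, h=0.5500): 0.83655
R_{3,0} (trapezoid, 8 panels, h=0.2750): 0.82636
R_{1,1} = 0.88348 + (0.88348 − 1.09003)/3 = 0.81463
R_{2,1} = 0.83655 + (0.83655 − 0.88348)/3 = 0.82091
R_{3,1} = 0.82636 + (0.82636 − 0.83655)/3 = 0.82296
R_{2,2} = 0.82091 + (0.82091 − 0.81463)/15 = 0.82133
R_{3,2} = 0.82296 + (0.82296 − 0.82091)/15 = 0.82310
R_{3,3} = 0.82310 + (0.82310 − 0.82133)/63 = 0.82313

0.823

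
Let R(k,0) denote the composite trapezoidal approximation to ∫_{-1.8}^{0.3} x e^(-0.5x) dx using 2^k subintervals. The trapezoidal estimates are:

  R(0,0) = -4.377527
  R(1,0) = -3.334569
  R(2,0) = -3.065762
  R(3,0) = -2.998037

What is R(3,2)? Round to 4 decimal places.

R(2,1) = -3.065762 + (-3.065762 − (-3.334569))/3 = -2.976160
R(3,1) = (4·(-2.998037) − (-3.065762)) / 3 = -2.975462
R(3,2) = (16·(-2.975462) − (-2.976160)) / 15 = -2.975415

-2.9754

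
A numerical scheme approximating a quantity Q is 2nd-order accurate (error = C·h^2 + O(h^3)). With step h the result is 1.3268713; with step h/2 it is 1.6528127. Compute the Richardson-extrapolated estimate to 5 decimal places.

1.76146

The leading error scales as h^2; refining by a factor of 2 reduces it by 2^2 = 4.
Extrapolated value = (4·A(h/2) − A(h)) / (4 − 1)
= (4·1.6528127 − 1.3268713) / 3
= 5.2843795 / 3 = 1.7614598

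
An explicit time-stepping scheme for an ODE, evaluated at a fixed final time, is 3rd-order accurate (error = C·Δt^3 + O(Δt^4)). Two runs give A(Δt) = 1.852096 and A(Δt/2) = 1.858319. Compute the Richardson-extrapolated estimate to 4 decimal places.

1.8592

The leading error scales as Δt^3; refining by a factor of 2 reduces it by 2^3 = 8.
Extrapolated value = (8·A(Δt/2) − A(Δt)) / (8 − 1)
= (8·1.858319 − 1.852096) / 7
= 13.014456 / 7 = 1.859208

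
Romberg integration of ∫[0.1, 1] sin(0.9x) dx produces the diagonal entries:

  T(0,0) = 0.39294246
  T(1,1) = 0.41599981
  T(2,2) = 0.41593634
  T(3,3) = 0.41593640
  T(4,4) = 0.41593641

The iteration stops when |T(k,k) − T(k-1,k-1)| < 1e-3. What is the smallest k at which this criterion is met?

k = 2

|T(1,1) − T(0,0)| = 0.02305735 ≥ 1e-3
|T(2,2) − T(1,1)| = 0.00006347 < 1e-3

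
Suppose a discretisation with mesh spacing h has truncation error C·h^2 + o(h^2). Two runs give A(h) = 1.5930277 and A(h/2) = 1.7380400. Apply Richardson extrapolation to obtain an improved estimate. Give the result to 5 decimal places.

The leading error scales as h^2; refining by a factor of 2 reduces it by 2^2 = 4.
Extrapolated value = (4·A(h/2) − A(h)) / (4 − 1)
= (4·1.7380400 − 1.5930277) / 3
= 5.3591323 / 3 = 1.7863774

1.78638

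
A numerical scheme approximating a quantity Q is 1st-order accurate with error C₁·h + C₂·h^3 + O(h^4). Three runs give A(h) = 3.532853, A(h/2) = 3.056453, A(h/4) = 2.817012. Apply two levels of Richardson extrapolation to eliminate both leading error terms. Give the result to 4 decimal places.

First eliminate the h term (factor 2^1 = 2):
  B₁ = (2·3.056453 − 3.532853)/1 = 2.580053
  B₂ = (2·2.817012 − 3.056453)/1 = 2.577571
Then eliminate the h^3 term (factor 2^3 = 8):
  (8·2.577571 − 2.580053)/7 = 2.577216

2.5772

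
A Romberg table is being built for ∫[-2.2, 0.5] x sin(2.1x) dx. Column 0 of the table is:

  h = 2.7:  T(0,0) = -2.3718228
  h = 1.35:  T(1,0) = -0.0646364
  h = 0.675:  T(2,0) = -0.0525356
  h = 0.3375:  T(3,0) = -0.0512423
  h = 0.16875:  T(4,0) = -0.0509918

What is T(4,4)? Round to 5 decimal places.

T(1,1) = -0.0646364 + (-0.0646364 − (-2.3718228))/3 = 0.7044257
T(2,1) = (4·(-0.0525356) − (-0.0646364)) / 3 = -0.0485020
T(3,1) = (4·(-0.0512423) − (-0.0525356)) / 3 = -0.0508112
T(4,1) = (4·(-0.0509918) − (-0.0512423)) / 3 = -0.0509083
T(2,2) = (16·(-0.0485020) − 0.7044257) / 15 = -0.0986972
T(3,2) = -0.0508112 + (-0.0508112 − (-0.0485020))/15 = -0.0509651
T(4,2) = (16·(-0.0509083) − (-0.0508112)) / 15 = -0.0509148
T(3,3) = -0.0509651 + (-0.0509651 − (-0.0986972))/63 = -0.0502074
T(4,3) = -0.0509148 + (-0.0509148 − (-0.0509651))/63 = -0.0509140
T(4,4) = (256·(-0.0509140) − (-0.0502074)) / 255 = -0.0509168
(Column j=1 coincides with Simpson's rule on the same nodes.)

-0.05092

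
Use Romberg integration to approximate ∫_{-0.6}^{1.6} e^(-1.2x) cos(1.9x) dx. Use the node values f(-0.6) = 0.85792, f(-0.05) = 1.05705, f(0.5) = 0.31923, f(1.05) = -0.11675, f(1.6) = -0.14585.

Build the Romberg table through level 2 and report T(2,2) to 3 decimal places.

T(0,0) (trapezoid, 1 panel, h=2.2000): 0.78328
T(1,0) (trapezoid, 2 panels, h=1.1000): 0.74279
T(2,0) (trapezoid, 4 panels, h=0.5500): 0.88856
T(1,1) = 0.74279 + (0.74279 − 0.78328)/3 = 0.72929
T(2,1) = 0.88856 + (0.88856 − 0.74279)/3 = 0.93715
T(2,2) = 0.93715 + (0.93715 − 0.72929)/15 = 0.95101

0.951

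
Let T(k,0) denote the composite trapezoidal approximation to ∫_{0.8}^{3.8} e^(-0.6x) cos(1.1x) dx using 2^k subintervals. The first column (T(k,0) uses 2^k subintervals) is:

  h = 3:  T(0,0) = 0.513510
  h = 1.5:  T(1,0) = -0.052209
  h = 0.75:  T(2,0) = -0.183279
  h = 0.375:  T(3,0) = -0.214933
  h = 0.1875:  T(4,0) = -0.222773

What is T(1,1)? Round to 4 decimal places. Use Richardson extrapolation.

Richardson extrapolation on the trapezoidal column (denominator 4−1=3):
T(1,1) = (4·(-0.052209) − 0.513510) / 3 = -0.240782

-0.2408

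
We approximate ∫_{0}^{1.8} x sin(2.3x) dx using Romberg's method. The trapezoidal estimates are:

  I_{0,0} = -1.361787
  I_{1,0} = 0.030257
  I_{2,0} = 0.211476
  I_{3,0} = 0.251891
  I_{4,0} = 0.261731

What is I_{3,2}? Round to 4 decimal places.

Richardson extrapolation on the trapezoidal column (denominator 4−1=3):
I_{2,1} = 0.211476 + (0.211476 − 0.030257)/3 = 0.271882
I_{3,1} = (4·0.251891 − 0.211476) / 3 = 0.265363
I_{3,2} = (16·0.265363 − 0.271882) / 15 = 0.264928

0.2649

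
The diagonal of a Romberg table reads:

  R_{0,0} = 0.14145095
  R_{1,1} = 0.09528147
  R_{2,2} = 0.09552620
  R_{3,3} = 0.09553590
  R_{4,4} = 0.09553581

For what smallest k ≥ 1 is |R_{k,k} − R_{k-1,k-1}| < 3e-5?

|R_{1,1} − R_{0,0}| = 0.04616948 ≥ 3e-5
|R_{2,2} − R_{1,1}| = 0.00024473 ≥ 3e-5
|R_{3,3} − R_{2,2}| = 0.00000970 < 3e-5

k = 3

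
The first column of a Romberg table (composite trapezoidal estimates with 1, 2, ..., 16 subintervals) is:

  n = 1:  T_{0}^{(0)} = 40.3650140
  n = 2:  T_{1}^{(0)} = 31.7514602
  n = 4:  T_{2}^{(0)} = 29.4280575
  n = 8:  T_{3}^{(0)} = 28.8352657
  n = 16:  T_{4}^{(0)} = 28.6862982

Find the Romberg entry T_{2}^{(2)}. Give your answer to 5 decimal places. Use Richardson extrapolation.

28.63848

T_{1}^{(1)} = 31.7514602 + (31.7514602 − 40.3650140)/3 = 28.8802756
T_{2}^{(1)} = (4·29.4280575 − 31.7514602) / 3 = 28.6535899
T_{2}^{(2)} = (16·28.6535899 − 28.8802756) / 15 = 28.6384775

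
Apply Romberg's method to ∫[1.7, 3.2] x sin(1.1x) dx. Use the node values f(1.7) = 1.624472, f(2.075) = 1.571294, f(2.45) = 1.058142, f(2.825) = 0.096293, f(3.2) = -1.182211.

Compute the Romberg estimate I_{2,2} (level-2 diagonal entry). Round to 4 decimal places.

I_{0,0} (trapezoid, 1 panel, h=1.5000): 0.331696
I_{1,0} (trapezoid, 2 panels, h=0.7500): 0.959454
I_{2,0} (trapezoid, 4 panels, h=0.3750): 1.105072
I_{1,1} = 0.959454 + (0.959454 − 0.331696)/3 = 1.168707
I_{2,1} = 1.105072 + (1.105072 − 0.959454)/3 = 1.153611
I_{2,2} = 1.153611 + (1.153611 − 1.168707)/15 = 1.152605

1.1526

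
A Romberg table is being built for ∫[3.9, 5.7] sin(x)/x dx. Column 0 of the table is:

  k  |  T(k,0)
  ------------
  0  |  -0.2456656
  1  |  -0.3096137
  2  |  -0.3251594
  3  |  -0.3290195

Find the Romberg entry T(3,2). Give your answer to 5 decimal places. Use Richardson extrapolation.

-0.33030

Richardson extrapolation on the trapezoidal column (denominator 4−1=3):
T(2,1) = -0.3251594 + (-0.3251594 − (-0.3096137))/3 = -0.3303413
T(3,1) = -0.3290195 + (-0.3290195 − (-0.3251594))/3 = -0.3303062
T(3,2) = -0.3303062 + (-0.3303062 − (-0.3303413))/15 = -0.3303039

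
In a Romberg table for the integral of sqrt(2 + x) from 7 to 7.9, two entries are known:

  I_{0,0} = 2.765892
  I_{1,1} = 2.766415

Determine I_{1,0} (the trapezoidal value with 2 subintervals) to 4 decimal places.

From I_{1,1} = (4·I_{1,0} − I_{0,0})/3, solve for I_{1,0}:
4·I_{1,0} = 3·2.766415 + 2.765892 = 11.065137
I_{1,0} = 2.766284

2.7663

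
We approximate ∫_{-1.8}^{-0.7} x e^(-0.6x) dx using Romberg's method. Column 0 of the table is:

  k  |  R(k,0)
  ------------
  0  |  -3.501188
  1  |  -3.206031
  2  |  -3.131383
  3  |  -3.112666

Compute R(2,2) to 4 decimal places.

-3.1064

Richardson extrapolation on the trapezoidal column (denominator 4−1=3):
R(1,1) = (4·(-3.206031) − (-3.501188)) / 3 = -3.107645
R(2,1) = (4·(-3.131383) − (-3.206031)) / 3 = -3.106500
R(2,2) = (16·(-3.106500) − (-3.107645)) / 15 = -3.106424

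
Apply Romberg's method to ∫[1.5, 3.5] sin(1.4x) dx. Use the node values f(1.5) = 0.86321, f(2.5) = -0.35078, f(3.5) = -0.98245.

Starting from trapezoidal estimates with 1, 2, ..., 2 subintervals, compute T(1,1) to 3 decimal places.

-0.507

T(0,0) (trapezoid, 1 panel, h=2.0000): -0.11924
T(1,0) (trapezoid, 2 panels, h=1.0000): -0.41040
T(1,1) = -0.41040 + (-0.41040 − (-0.11924))/3 = -0.50745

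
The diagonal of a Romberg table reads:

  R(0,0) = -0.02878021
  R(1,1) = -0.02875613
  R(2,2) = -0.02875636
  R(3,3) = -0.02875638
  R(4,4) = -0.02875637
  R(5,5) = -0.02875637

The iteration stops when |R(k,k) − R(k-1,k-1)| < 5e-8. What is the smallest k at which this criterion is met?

k = 3

|R(1,1) − R(0,0)| = 0.00002408 ≥ 5e-8
|R(2,2) − R(1,1)| = 0.00000023 ≥ 5e-8
|R(3,3) − R(2,2)| = 0.00000002 < 5e-8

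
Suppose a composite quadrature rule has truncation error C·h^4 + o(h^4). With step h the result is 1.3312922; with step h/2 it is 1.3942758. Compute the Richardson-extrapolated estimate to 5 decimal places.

1.39847

Extrapolated value = (16·A(h/2) − A(h)) / (16 − 1)
= (16·1.3942758 − 1.3312922) / 15
= 20.9771206 / 15 = 1.3984747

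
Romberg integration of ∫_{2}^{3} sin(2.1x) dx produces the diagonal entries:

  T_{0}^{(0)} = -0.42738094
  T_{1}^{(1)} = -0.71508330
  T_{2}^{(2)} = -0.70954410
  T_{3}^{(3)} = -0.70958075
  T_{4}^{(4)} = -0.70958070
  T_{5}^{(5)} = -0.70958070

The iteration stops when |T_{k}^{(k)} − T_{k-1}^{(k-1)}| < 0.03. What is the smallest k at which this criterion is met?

k = 2

|T_{1}^{(1)} − T_{0}^{(0)}| = 0.28770236 ≥ 0.03
|T_{2}^{(2)} − T_{1}^{(1)}| = 0.00553920 < 0.03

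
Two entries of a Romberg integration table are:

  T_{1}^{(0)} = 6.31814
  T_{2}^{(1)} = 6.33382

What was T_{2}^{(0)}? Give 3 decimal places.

From T_{2}^{(1)} = (4·T_{2}^{(0)} − T_{1}^{(0)})/3, solve for T_{2}^{(0)}:
4·T_{2}^{(0)} = 3·6.33382 + 6.31814 = 25.31960
T_{2}^{(0)} = 6.32990

6.330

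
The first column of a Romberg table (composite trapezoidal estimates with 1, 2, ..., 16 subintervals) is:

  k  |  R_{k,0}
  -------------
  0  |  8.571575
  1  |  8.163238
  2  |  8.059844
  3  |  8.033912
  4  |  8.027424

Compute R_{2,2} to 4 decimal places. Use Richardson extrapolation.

8.0253

R_{1,1} = 8.163238 + (8.163238 − 8.571575)/3 = 8.027126
R_{2,1} = (4·8.059844 − 8.163238) / 3 = 8.025379
R_{2,2} = 8.025379 + (8.025379 − 8.027126)/15 = 8.025263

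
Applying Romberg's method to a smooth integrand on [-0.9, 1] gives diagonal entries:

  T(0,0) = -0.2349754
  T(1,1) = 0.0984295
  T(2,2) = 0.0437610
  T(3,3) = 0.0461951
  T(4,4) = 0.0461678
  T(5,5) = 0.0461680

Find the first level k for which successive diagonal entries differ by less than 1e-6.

|T(1,1) − T(0,0)| = 0.3334049 ≥ 1e-6
|T(2,2) − T(1,1)| = 0.0546685 ≥ 1e-6
|T(3,3) − T(2,2)| = 0.0024341 ≥ 1e-6
|T(4,4) − T(3,3)| = 0.0000273 ≥ 1e-6
|T(5,5) − T(4,4)| = 0.0000002 < 1e-6

k = 5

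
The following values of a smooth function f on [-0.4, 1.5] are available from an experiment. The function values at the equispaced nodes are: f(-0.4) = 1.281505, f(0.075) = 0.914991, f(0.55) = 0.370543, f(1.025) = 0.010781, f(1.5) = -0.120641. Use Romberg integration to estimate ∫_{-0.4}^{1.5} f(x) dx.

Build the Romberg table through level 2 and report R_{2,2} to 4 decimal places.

R_{0,0} (trapezoid, 1 panel, h=1.9000): 1.102821
R_{1,0} (trapezoid, 2 panels, h=0.9500): 0.903426
R_{2,0} (trapezoid, 4 panels, h=0.4750): 0.891455
R_{1,1} = 0.903426 + (0.903426 − 1.102821)/3 = 0.836961
R_{2,1} = 0.891455 + (0.891455 − 0.903426)/3 = 0.887465
R_{2,2} = 0.887465 + (0.887465 − 0.836961)/15 = 0.890832

0.8908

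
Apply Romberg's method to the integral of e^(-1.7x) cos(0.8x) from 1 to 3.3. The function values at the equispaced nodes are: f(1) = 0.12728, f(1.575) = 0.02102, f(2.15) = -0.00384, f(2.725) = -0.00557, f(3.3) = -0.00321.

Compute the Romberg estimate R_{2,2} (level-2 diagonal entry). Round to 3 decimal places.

R_{0,0} (trapezoid, 1 panel, h=2.3000): 0.14268
R_{1,0} (trapezoid, 2 panels, h=1.1500): 0.06692
R_{2,0} (trapezoid, 4 panels, h=0.5750): 0.04235
R_{1,1} = 0.06692 + (0.06692 − 0.14268)/3 = 0.04167
R_{2,1} = 0.04235 + (0.04235 − 0.06692)/3 = 0.03416
R_{2,2} = 0.03416 + (0.03416 − 0.04167)/15 = 0.03366

0.034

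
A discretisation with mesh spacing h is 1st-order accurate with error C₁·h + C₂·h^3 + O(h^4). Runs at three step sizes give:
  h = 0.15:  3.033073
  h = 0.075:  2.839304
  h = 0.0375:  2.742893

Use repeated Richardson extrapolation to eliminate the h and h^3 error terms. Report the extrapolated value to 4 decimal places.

2.6466

First eliminate the h term (factor 2^1 = 2):
  B₁ = (2·2.839304 − 3.033073)/1 = 2.645535
  B₂ = (2·2.742893 − 2.839304)/1 = 2.646482
Then eliminate the h^3 term (factor 2^3 = 8):
  (8·2.646482 − 2.645535)/7 = 2.646617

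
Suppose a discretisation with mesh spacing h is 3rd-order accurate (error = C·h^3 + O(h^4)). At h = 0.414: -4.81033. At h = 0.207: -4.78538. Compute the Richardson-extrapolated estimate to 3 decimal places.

Extrapolated value = (8·A(h/2) − A(h)) / (8 − 1)
= (8·(-4.78538) − (-4.81033)) / 7
= -33.47271 / 7 = -4.78182

-4.782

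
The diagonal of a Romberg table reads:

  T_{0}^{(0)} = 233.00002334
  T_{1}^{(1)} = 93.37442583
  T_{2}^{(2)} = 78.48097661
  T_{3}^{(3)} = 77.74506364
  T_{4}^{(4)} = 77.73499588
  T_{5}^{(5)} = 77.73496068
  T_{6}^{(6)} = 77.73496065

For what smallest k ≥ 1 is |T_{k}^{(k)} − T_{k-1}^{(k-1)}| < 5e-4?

k = 5

|T_{1}^{(1)} − T_{0}^{(0)}| = 139.62559751 ≥ 5e-4
|T_{2}^{(2)} − T_{1}^{(1)}| = 14.89344922 ≥ 5e-4
|T_{3}^{(3)} − T_{2}^{(2)}| = 0.73591297 ≥ 5e-4
|T_{4}^{(4)} − T_{3}^{(3)}| = 0.01006776 ≥ 5e-4
|T_{5}^{(5)} − T_{4}^{(4)}| = 0.00003520 < 5e-4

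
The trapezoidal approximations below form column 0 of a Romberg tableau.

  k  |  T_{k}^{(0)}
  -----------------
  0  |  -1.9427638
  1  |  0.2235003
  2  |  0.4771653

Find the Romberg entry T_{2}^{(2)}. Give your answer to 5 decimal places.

0.53613

Richardson extrapolation on the trapezoidal column (denominator 4−1=3):
T_{1}^{(1)} = (4·0.2235003 − (-1.9427638)) / 3 = 0.9455883
T_{2}^{(1)} = 0.4771653 + (0.4771653 − 0.2235003)/3 = 0.5617203
T_{2}^{(2)} = 0.5617203 + (0.5617203 − 0.9455883)/15 = 0.5361291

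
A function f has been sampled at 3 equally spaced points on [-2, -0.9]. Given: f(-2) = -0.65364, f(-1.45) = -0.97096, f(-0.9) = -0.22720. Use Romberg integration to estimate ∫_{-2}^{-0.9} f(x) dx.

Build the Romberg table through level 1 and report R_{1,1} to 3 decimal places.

-0.874

R_{0,0} (trapezoid, 1 panel, h=1.1000): -0.48446
R_{1,0} (trapezoid, 2 panels, h=0.5500): -0.77626
R_{1,1} = -0.77626 + (-0.77626 − (-0.48446))/3 = -0.87353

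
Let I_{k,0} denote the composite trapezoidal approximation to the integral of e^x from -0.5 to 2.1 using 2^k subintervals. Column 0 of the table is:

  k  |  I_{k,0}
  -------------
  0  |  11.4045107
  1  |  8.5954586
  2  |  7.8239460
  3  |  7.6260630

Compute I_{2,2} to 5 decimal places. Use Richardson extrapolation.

I_{1,1} = (4·8.5954586 − 11.4045107) / 3 = 7.6591079
I_{2,1} = 7.8239460 + (7.8239460 − 8.5954586)/3 = 7.5667751
I_{2,2} = (16·7.5667751 − 7.6591079) / 15 = 7.5606196

7.56062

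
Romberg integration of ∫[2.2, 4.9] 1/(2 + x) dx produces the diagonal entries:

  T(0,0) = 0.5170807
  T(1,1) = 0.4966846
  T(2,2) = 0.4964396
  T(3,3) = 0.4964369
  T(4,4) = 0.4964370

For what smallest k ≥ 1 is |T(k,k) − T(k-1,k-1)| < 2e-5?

|T(1,1) − T(0,0)| = 0.0203961 ≥ 2e-5
|T(2,2) − T(1,1)| = 0.0002450 ≥ 2e-5
|T(3,3) − T(2,2)| = 0.0000027 < 2e-5

k = 3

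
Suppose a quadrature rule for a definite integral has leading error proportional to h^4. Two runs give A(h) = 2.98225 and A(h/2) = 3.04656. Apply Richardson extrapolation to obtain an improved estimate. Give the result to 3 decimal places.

The leading error scales as h^4; refining by a factor of 2 reduces it by 2^4 = 16.
Extrapolated value = (16·A(h/2) − A(h)) / (16 − 1)
= (16·3.04656 − 2.98225) / 15
= 45.76271 / 15 = 3.05085

3.051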